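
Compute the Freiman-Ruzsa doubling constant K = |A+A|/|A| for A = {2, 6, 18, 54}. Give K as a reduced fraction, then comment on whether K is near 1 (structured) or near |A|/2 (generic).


|A| = 4.
Compute A + A by enumerating all 16 pairs.
A + A = {4, 8, 12, 20, 24, 36, 56, 60, 72, 108}, so |A + A| = 10.
K = |A + A| / |A| = 10/4 = 5/2 ≈ 2.5000.
Reference: AP of size 4 gives K = 7/4 ≈ 1.7500; a fully generic set of size 4 gives K ≈ 2.5000.

|A| = 4, |A + A| = 10, K = 10/4 = 5/2.


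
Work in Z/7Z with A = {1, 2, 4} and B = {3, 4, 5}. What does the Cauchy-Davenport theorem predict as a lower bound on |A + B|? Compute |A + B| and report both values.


Cauchy-Davenport: |A + B| ≥ min(p, |A| + |B| - 1) for A, B nonempty in Z/pZ.
|A| = 3, |B| = 3, p = 7.
CD lower bound = min(7, 3 + 3 - 1) = min(7, 5) = 5.
Compute A + B mod 7 directly:
a = 1: 1+3=4, 1+4=5, 1+5=6
a = 2: 2+3=5, 2+4=6, 2+5=0
a = 4: 4+3=0, 4+4=1, 4+5=2
A + B = {0, 1, 2, 4, 5, 6}, so |A + B| = 6.
Verify: 6 ≥ 5? Yes ✓.

CD lower bound = 5, actual |A + B| = 6.


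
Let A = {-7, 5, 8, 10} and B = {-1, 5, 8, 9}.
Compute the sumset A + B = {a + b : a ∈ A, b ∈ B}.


A + B = {a + b : a ∈ A, b ∈ B}.
Enumerate all |A|·|B| = 4·4 = 16 pairs (a, b) and collect distinct sums.
a = -7: -7+-1=-8, -7+5=-2, -7+8=1, -7+9=2
a = 5: 5+-1=4, 5+5=10, 5+8=13, 5+9=14
a = 8: 8+-1=7, 8+5=13, 8+8=16, 8+9=17
a = 10: 10+-1=9, 10+5=15, 10+8=18, 10+9=19
Collecting distinct sums: A + B = {-8, -2, 1, 2, 4, 7, 9, 10, 13, 14, 15, 16, 17, 18, 19}
|A + B| = 15

A + B = {-8, -2, 1, 2, 4, 7, 9, 10, 13, 14, 15, 16, 17, 18, 19}


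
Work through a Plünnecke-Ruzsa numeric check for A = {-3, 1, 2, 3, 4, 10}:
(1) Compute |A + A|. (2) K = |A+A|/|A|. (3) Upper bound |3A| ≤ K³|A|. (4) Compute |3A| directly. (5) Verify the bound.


|A| = 6.
Step 1: Compute A + A by enumerating all 36 pairs.
A + A = {-6, -2, -1, 0, 1, 2, 3, 4, 5, 6, 7, 8, 11, 12, 13, 14, 20}, so |A + A| = 17.
Step 2: Doubling constant K = |A + A|/|A| = 17/6 = 17/6 ≈ 2.8333.
Step 3: Plünnecke-Ruzsa gives |3A| ≤ K³·|A| = (2.8333)³ · 6 ≈ 136.4722.
Step 4: Compute 3A = A + A + A directly by enumerating all triples (a,b,c) ∈ A³; |3A| = 30.
Step 5: Check 30 ≤ 136.4722? Yes ✓.

K = 17/6, Plünnecke-Ruzsa bound K³|A| ≈ 136.4722, |3A| = 30, inequality holds.


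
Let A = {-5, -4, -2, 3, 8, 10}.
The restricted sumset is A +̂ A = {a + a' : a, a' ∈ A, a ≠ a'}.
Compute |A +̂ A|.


Restricted sumset: A +̂ A = {a + a' : a ∈ A, a' ∈ A, a ≠ a'}.
Equivalently, take A + A and drop any sum 2a that is achievable ONLY as a + a for a ∈ A (i.e. sums representable only with equal summands).
Enumerate pairs (a, a') with a < a' (symmetric, so each unordered pair gives one sum; this covers all a ≠ a'):
  -5 + -4 = -9
  -5 + -2 = -7
  -5 + 3 = -2
  -5 + 8 = 3
  -5 + 10 = 5
  -4 + -2 = -6
  -4 + 3 = -1
  -4 + 8 = 4
  -4 + 10 = 6
  -2 + 3 = 1
  -2 + 8 = 6
  -2 + 10 = 8
  3 + 8 = 11
  3 + 10 = 13
  8 + 10 = 18
Collected distinct sums: {-9, -7, -6, -2, -1, 1, 3, 4, 5, 6, 8, 11, 13, 18}
|A +̂ A| = 14
(Reference bound: |A +̂ A| ≥ 2|A| - 3 for |A| ≥ 2, with |A| = 6 giving ≥ 9.)

|A +̂ A| = 14


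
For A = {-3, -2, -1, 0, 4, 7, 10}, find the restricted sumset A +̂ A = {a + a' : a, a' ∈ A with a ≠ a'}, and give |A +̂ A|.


Restricted sumset: A +̂ A = {a + a' : a ∈ A, a' ∈ A, a ≠ a'}.
Equivalently, take A + A and drop any sum 2a that is achievable ONLY as a + a for a ∈ A (i.e. sums representable only with equal summands).
Enumerate pairs (a, a') with a < a' (symmetric, so each unordered pair gives one sum; this covers all a ≠ a'):
  -3 + -2 = -5
  -3 + -1 = -4
  -3 + 0 = -3
  -3 + 4 = 1
  -3 + 7 = 4
  -3 + 10 = 7
  -2 + -1 = -3
  -2 + 0 = -2
  -2 + 4 = 2
  -2 + 7 = 5
  -2 + 10 = 8
  -1 + 0 = -1
  -1 + 4 = 3
  -1 + 7 = 6
  -1 + 10 = 9
  0 + 4 = 4
  0 + 7 = 7
  0 + 10 = 10
  4 + 7 = 11
  4 + 10 = 14
  7 + 10 = 17
Collected distinct sums: {-5, -4, -3, -2, -1, 1, 2, 3, 4, 5, 6, 7, 8, 9, 10, 11, 14, 17}
|A +̂ A| = 18
(Reference bound: |A +̂ A| ≥ 2|A| - 3 for |A| ≥ 2, with |A| = 7 giving ≥ 11.)

|A +̂ A| = 18


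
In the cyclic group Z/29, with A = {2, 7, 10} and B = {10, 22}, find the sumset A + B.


Work in Z/29Z: reduce every sum a + b modulo 29.
Enumerate all 6 pairs:
a = 2: 2+10=12, 2+22=24
a = 7: 7+10=17, 7+22=0
a = 10: 10+10=20, 10+22=3
Distinct residues collected: {0, 3, 12, 17, 20, 24}
|A + B| = 6 (out of 29 total residues).

A + B = {0, 3, 12, 17, 20, 24}


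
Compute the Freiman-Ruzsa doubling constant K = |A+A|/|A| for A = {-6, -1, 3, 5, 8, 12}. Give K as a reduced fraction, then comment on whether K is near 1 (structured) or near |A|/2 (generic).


|A| = 6.
Compute A + A by enumerating all 36 pairs.
A + A = {-12, -7, -3, -2, -1, 2, 4, 6, 7, 8, 10, 11, 13, 15, 16, 17, 20, 24}, so |A + A| = 18.
K = |A + A| / |A| = 18/6 = 3/1 ≈ 3.0000.
Reference: AP of size 6 gives K = 11/6 ≈ 1.8333; a fully generic set of size 6 gives K ≈ 3.5000.

|A| = 6, |A + A| = 18, K = 18/6 = 3/1.


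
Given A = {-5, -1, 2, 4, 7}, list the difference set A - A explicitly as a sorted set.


A - A = {a - a' : a, a' ∈ A}.
Compute a - a' for each ordered pair (a, a'):
a = -5: -5--5=0, -5--1=-4, -5-2=-7, -5-4=-9, -5-7=-12
a = -1: -1--5=4, -1--1=0, -1-2=-3, -1-4=-5, -1-7=-8
a = 2: 2--5=7, 2--1=3, 2-2=0, 2-4=-2, 2-7=-5
a = 4: 4--5=9, 4--1=5, 4-2=2, 4-4=0, 4-7=-3
a = 7: 7--5=12, 7--1=8, 7-2=5, 7-4=3, 7-7=0
Collecting distinct values (and noting 0 appears from a-a):
A - A = {-12, -9, -8, -7, -5, -4, -3, -2, 0, 2, 3, 4, 5, 7, 8, 9, 12}
|A - A| = 17

A - A = {-12, -9, -8, -7, -5, -4, -3, -2, 0, 2, 3, 4, 5, 7, 8, 9, 12}


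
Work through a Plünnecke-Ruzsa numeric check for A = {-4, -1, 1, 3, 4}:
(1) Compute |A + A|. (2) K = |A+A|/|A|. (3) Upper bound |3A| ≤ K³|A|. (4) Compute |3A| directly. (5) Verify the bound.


|A| = 5.
Step 1: Compute A + A by enumerating all 25 pairs.
A + A = {-8, -5, -3, -2, -1, 0, 2, 3, 4, 5, 6, 7, 8}, so |A + A| = 13.
Step 2: Doubling constant K = |A + A|/|A| = 13/5 = 13/5 ≈ 2.6000.
Step 3: Plünnecke-Ruzsa gives |3A| ≤ K³·|A| = (2.6000)³ · 5 ≈ 87.8800.
Step 4: Compute 3A = A + A + A directly by enumerating all triples (a,b,c) ∈ A³; |3A| = 22.
Step 5: Check 22 ≤ 87.8800? Yes ✓.

K = 13/5, Plünnecke-Ruzsa bound K³|A| ≈ 87.8800, |3A| = 22, inequality holds.


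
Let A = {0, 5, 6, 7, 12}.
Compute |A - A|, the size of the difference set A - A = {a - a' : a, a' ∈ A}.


A - A = {a - a' : a, a' ∈ A}; |A| = 5.
Bounds: 2|A|-1 ≤ |A - A| ≤ |A|² - |A| + 1, i.e. 9 ≤ |A - A| ≤ 21.
Note: 0 ∈ A - A always (from a - a). The set is symmetric: if d ∈ A - A then -d ∈ A - A.
Enumerate nonzero differences d = a - a' with a > a' (then include -d):
Positive differences: {1, 2, 5, 6, 7, 12}
Full difference set: {0} ∪ (positive diffs) ∪ (negative diffs).
|A - A| = 1 + 2·6 = 13 (matches direct enumeration: 13).

|A - A| = 13


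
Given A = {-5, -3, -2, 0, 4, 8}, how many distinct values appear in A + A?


A + A = {a + a' : a, a' ∈ A}; |A| = 6.
General bounds: 2|A| - 1 ≤ |A + A| ≤ |A|(|A|+1)/2, i.e. 11 ≤ |A + A| ≤ 21.
Lower bound 2|A|-1 is attained iff A is an arithmetic progression.
Enumerate sums a + a' for a ≤ a' (symmetric, so this suffices):
a = -5: -5+-5=-10, -5+-3=-8, -5+-2=-7, -5+0=-5, -5+4=-1, -5+8=3
a = -3: -3+-3=-6, -3+-2=-5, -3+0=-3, -3+4=1, -3+8=5
a = -2: -2+-2=-4, -2+0=-2, -2+4=2, -2+8=6
a = 0: 0+0=0, 0+4=4, 0+8=8
a = 4: 4+4=8, 4+8=12
a = 8: 8+8=16
Distinct sums: {-10, -8, -7, -6, -5, -4, -3, -2, -1, 0, 1, 2, 3, 4, 5, 6, 8, 12, 16}
|A + A| = 19

|A + A| = 19


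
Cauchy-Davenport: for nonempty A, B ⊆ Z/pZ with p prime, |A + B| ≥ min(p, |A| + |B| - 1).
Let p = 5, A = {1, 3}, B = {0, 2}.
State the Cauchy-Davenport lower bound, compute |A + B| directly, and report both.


Cauchy-Davenport: |A + B| ≥ min(p, |A| + |B| - 1) for A, B nonempty in Z/pZ.
|A| = 2, |B| = 2, p = 5.
CD lower bound = min(5, 2 + 2 - 1) = min(5, 3) = 3.
Compute A + B mod 5 directly:
a = 1: 1+0=1, 1+2=3
a = 3: 3+0=3, 3+2=0
A + B = {0, 1, 3}, so |A + B| = 3.
Verify: 3 ≥ 3? Yes ✓.

CD lower bound = 3, actual |A + B| = 3.


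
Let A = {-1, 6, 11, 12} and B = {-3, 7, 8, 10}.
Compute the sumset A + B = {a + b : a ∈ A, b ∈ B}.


A + B = {a + b : a ∈ A, b ∈ B}.
Enumerate all |A|·|B| = 4·4 = 16 pairs (a, b) and collect distinct sums.
a = -1: -1+-3=-4, -1+7=6, -1+8=7, -1+10=9
a = 6: 6+-3=3, 6+7=13, 6+8=14, 6+10=16
a = 11: 11+-3=8, 11+7=18, 11+8=19, 11+10=21
a = 12: 12+-3=9, 12+7=19, 12+8=20, 12+10=22
Collecting distinct sums: A + B = {-4, 3, 6, 7, 8, 9, 13, 14, 16, 18, 19, 20, 21, 22}
|A + B| = 14

A + B = {-4, 3, 6, 7, 8, 9, 13, 14, 16, 18, 19, 20, 21, 22}


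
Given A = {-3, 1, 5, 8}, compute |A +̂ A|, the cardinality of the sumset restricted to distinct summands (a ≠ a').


Restricted sumset: A +̂ A = {a + a' : a ∈ A, a' ∈ A, a ≠ a'}.
Equivalently, take A + A and drop any sum 2a that is achievable ONLY as a + a for a ∈ A (i.e. sums representable only with equal summands).
Enumerate pairs (a, a') with a < a' (symmetric, so each unordered pair gives one sum; this covers all a ≠ a'):
  -3 + 1 = -2
  -3 + 5 = 2
  -3 + 8 = 5
  1 + 5 = 6
  1 + 8 = 9
  5 + 8 = 13
Collected distinct sums: {-2, 2, 5, 6, 9, 13}
|A +̂ A| = 6
(Reference bound: |A +̂ A| ≥ 2|A| - 3 for |A| ≥ 2, with |A| = 4 giving ≥ 5.)

|A +̂ A| = 6


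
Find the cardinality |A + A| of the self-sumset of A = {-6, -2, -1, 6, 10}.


A + A = {a + a' : a, a' ∈ A}; |A| = 5.
General bounds: 2|A| - 1 ≤ |A + A| ≤ |A|(|A|+1)/2, i.e. 9 ≤ |A + A| ≤ 15.
Lower bound 2|A|-1 is attained iff A is an arithmetic progression.
Enumerate sums a + a' for a ≤ a' (symmetric, so this suffices):
a = -6: -6+-6=-12, -6+-2=-8, -6+-1=-7, -6+6=0, -6+10=4
a = -2: -2+-2=-4, -2+-1=-3, -2+6=4, -2+10=8
a = -1: -1+-1=-2, -1+6=5, -1+10=9
a = 6: 6+6=12, 6+10=16
a = 10: 10+10=20
Distinct sums: {-12, -8, -7, -4, -3, -2, 0, 4, 5, 8, 9, 12, 16, 20}
|A + A| = 14

|A + A| = 14


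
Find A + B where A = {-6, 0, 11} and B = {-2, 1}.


A + B = {a + b : a ∈ A, b ∈ B}.
Enumerate all |A|·|B| = 3·2 = 6 pairs (a, b) and collect distinct sums.
a = -6: -6+-2=-8, -6+1=-5
a = 0: 0+-2=-2, 0+1=1
a = 11: 11+-2=9, 11+1=12
Collecting distinct sums: A + B = {-8, -5, -2, 1, 9, 12}
|A + B| = 6

A + B = {-8, -5, -2, 1, 9, 12}


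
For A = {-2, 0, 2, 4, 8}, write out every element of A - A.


A - A = {a - a' : a, a' ∈ A}.
Compute a - a' for each ordered pair (a, a'):
a = -2: -2--2=0, -2-0=-2, -2-2=-4, -2-4=-6, -2-8=-10
a = 0: 0--2=2, 0-0=0, 0-2=-2, 0-4=-4, 0-8=-8
a = 2: 2--2=4, 2-0=2, 2-2=0, 2-4=-2, 2-8=-6
a = 4: 4--2=6, 4-0=4, 4-2=2, 4-4=0, 4-8=-4
a = 8: 8--2=10, 8-0=8, 8-2=6, 8-4=4, 8-8=0
Collecting distinct values (and noting 0 appears from a-a):
A - A = {-10, -8, -6, -4, -2, 0, 2, 4, 6, 8, 10}
|A - A| = 11

A - A = {-10, -8, -6, -4, -2, 0, 2, 4, 6, 8, 10}


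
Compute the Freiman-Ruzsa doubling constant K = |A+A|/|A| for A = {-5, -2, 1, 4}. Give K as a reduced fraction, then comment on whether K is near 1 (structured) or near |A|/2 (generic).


|A| = 4.
Compute A + A by enumerating all 16 pairs.
A + A = {-10, -7, -4, -1, 2, 5, 8}, so |A + A| = 7.
K = |A + A| / |A| = 7/4 (already in lowest terms) ≈ 1.7500.
Reference: AP of size 4 gives K = 7/4 ≈ 1.7500; a fully generic set of size 4 gives K ≈ 2.5000.

|A| = 4, |A + A| = 7, K = 7/4.


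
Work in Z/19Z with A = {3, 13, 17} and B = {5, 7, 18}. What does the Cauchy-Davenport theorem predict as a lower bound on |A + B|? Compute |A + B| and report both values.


Cauchy-Davenport: |A + B| ≥ min(p, |A| + |B| - 1) for A, B nonempty in Z/pZ.
|A| = 3, |B| = 3, p = 19.
CD lower bound = min(19, 3 + 3 - 1) = min(19, 5) = 5.
Compute A + B mod 19 directly:
a = 3: 3+5=8, 3+7=10, 3+18=2
a = 13: 13+5=18, 13+7=1, 13+18=12
a = 17: 17+5=3, 17+7=5, 17+18=16
A + B = {1, 2, 3, 5, 8, 10, 12, 16, 18}, so |A + B| = 9.
Verify: 9 ≥ 5? Yes ✓.

CD lower bound = 5, actual |A + B| = 9.


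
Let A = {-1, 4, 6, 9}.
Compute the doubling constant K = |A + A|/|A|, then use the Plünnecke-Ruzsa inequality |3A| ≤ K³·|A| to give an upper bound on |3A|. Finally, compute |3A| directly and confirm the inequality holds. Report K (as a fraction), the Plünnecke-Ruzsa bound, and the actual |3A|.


|A| = 4.
Step 1: Compute A + A by enumerating all 16 pairs.
A + A = {-2, 3, 5, 8, 10, 12, 13, 15, 18}, so |A + A| = 9.
Step 2: Doubling constant K = |A + A|/|A| = 9/4 = 9/4 ≈ 2.2500.
Step 3: Plünnecke-Ruzsa gives |3A| ≤ K³·|A| = (2.2500)³ · 4 ≈ 45.5625.
Step 4: Compute 3A = A + A + A directly by enumerating all triples (a,b,c) ∈ A³; |3A| = 16.
Step 5: Check 16 ≤ 45.5625? Yes ✓.

K = 9/4, Plünnecke-Ruzsa bound K³|A| ≈ 45.5625, |3A| = 16, inequality holds.


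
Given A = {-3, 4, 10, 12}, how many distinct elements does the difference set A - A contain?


A - A = {a - a' : a, a' ∈ A}; |A| = 4.
Bounds: 2|A|-1 ≤ |A - A| ≤ |A|² - |A| + 1, i.e. 7 ≤ |A - A| ≤ 13.
Note: 0 ∈ A - A always (from a - a). The set is symmetric: if d ∈ A - A then -d ∈ A - A.
Enumerate nonzero differences d = a - a' with a > a' (then include -d):
Positive differences: {2, 6, 7, 8, 13, 15}
Full difference set: {0} ∪ (positive diffs) ∪ (negative diffs).
|A - A| = 1 + 2·6 = 13 (matches direct enumeration: 13).

|A - A| = 13


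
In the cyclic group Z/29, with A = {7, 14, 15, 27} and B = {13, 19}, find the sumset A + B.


Work in Z/29Z: reduce every sum a + b modulo 29.
Enumerate all 8 pairs:
a = 7: 7+13=20, 7+19=26
a = 14: 14+13=27, 14+19=4
a = 15: 15+13=28, 15+19=5
a = 27: 27+13=11, 27+19=17
Distinct residues collected: {4, 5, 11, 17, 20, 26, 27, 28}
|A + B| = 8 (out of 29 total residues).

A + B = {4, 5, 11, 17, 20, 26, 27, 28}


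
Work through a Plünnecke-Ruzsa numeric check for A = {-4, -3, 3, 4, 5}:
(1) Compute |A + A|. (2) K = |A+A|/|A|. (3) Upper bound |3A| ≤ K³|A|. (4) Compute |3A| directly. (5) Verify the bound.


|A| = 5.
Step 1: Compute A + A by enumerating all 25 pairs.
A + A = {-8, -7, -6, -1, 0, 1, 2, 6, 7, 8, 9, 10}, so |A + A| = 12.
Step 2: Doubling constant K = |A + A|/|A| = 12/5 = 12/5 ≈ 2.4000.
Step 3: Plünnecke-Ruzsa gives |3A| ≤ K³·|A| = (2.4000)³ · 5 ≈ 69.1200.
Step 4: Compute 3A = A + A + A directly by enumerating all triples (a,b,c) ∈ A³; |3A| = 22.
Step 5: Check 22 ≤ 69.1200? Yes ✓.

K = 12/5, Plünnecke-Ruzsa bound K³|A| ≈ 69.1200, |3A| = 22, inequality holds.


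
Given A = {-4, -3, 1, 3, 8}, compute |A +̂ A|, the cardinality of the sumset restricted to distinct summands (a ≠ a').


Restricted sumset: A +̂ A = {a + a' : a ∈ A, a' ∈ A, a ≠ a'}.
Equivalently, take A + A and drop any sum 2a that is achievable ONLY as a + a for a ∈ A (i.e. sums representable only with equal summands).
Enumerate pairs (a, a') with a < a' (symmetric, so each unordered pair gives one sum; this covers all a ≠ a'):
  -4 + -3 = -7
  -4 + 1 = -3
  -4 + 3 = -1
  -4 + 8 = 4
  -3 + 1 = -2
  -3 + 3 = 0
  -3 + 8 = 5
  1 + 3 = 4
  1 + 8 = 9
  3 + 8 = 11
Collected distinct sums: {-7, -3, -2, -1, 0, 4, 5, 9, 11}
|A +̂ A| = 9
(Reference bound: |A +̂ A| ≥ 2|A| - 3 for |A| ≥ 2, with |A| = 5 giving ≥ 7.)

|A +̂ A| = 9


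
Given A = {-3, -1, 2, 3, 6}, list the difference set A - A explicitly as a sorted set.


A - A = {a - a' : a, a' ∈ A}.
Compute a - a' for each ordered pair (a, a'):
a = -3: -3--3=0, -3--1=-2, -3-2=-5, -3-3=-6, -3-6=-9
a = -1: -1--3=2, -1--1=0, -1-2=-3, -1-3=-4, -1-6=-7
a = 2: 2--3=5, 2--1=3, 2-2=0, 2-3=-1, 2-6=-4
a = 3: 3--3=6, 3--1=4, 3-2=1, 3-3=0, 3-6=-3
a = 6: 6--3=9, 6--1=7, 6-2=4, 6-3=3, 6-6=0
Collecting distinct values (and noting 0 appears from a-a):
A - A = {-9, -7, -6, -5, -4, -3, -2, -1, 0, 1, 2, 3, 4, 5, 6, 7, 9}
|A - A| = 17

A - A = {-9, -7, -6, -5, -4, -3, -2, -1, 0, 1, 2, 3, 4, 5, 6, 7, 9}


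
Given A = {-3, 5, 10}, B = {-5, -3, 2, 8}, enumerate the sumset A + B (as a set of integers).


A + B = {a + b : a ∈ A, b ∈ B}.
Enumerate all |A|·|B| = 3·4 = 12 pairs (a, b) and collect distinct sums.
a = -3: -3+-5=-8, -3+-3=-6, -3+2=-1, -3+8=5
a = 5: 5+-5=0, 5+-3=2, 5+2=7, 5+8=13
a = 10: 10+-5=5, 10+-3=7, 10+2=12, 10+8=18
Collecting distinct sums: A + B = {-8, -6, -1, 0, 2, 5, 7, 12, 13, 18}
|A + B| = 10

A + B = {-8, -6, -1, 0, 2, 5, 7, 12, 13, 18}


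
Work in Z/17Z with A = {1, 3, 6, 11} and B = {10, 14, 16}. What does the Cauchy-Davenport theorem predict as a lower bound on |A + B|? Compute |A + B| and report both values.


Cauchy-Davenport: |A + B| ≥ min(p, |A| + |B| - 1) for A, B nonempty in Z/pZ.
|A| = 4, |B| = 3, p = 17.
CD lower bound = min(17, 4 + 3 - 1) = min(17, 6) = 6.
Compute A + B mod 17 directly:
a = 1: 1+10=11, 1+14=15, 1+16=0
a = 3: 3+10=13, 3+14=0, 3+16=2
a = 6: 6+10=16, 6+14=3, 6+16=5
a = 11: 11+10=4, 11+14=8, 11+16=10
A + B = {0, 2, 3, 4, 5, 8, 10, 11, 13, 15, 16}, so |A + B| = 11.
Verify: 11 ≥ 6? Yes ✓.

CD lower bound = 6, actual |A + B| = 11.


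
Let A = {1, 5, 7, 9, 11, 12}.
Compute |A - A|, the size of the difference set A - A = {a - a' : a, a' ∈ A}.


A - A = {a - a' : a, a' ∈ A}; |A| = 6.
Bounds: 2|A|-1 ≤ |A - A| ≤ |A|² - |A| + 1, i.e. 11 ≤ |A - A| ≤ 31.
Note: 0 ∈ A - A always (from a - a). The set is symmetric: if d ∈ A - A then -d ∈ A - A.
Enumerate nonzero differences d = a - a' with a > a' (then include -d):
Positive differences: {1, 2, 3, 4, 5, 6, 7, 8, 10, 11}
Full difference set: {0} ∪ (positive diffs) ∪ (negative diffs).
|A - A| = 1 + 2·10 = 21 (matches direct enumeration: 21).

|A - A| = 21


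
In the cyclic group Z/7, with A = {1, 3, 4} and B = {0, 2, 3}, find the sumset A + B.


Work in Z/7Z: reduce every sum a + b modulo 7.
Enumerate all 9 pairs:
a = 1: 1+0=1, 1+2=3, 1+3=4
a = 3: 3+0=3, 3+2=5, 3+3=6
a = 4: 4+0=4, 4+2=6, 4+3=0
Distinct residues collected: {0, 1, 3, 4, 5, 6}
|A + B| = 6 (out of 7 total residues).

A + B = {0, 1, 3, 4, 5, 6}


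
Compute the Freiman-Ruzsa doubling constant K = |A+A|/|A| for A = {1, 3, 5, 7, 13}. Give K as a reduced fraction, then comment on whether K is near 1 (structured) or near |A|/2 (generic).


|A| = 5.
Compute A + A by enumerating all 25 pairs.
A + A = {2, 4, 6, 8, 10, 12, 14, 16, 18, 20, 26}, so |A + A| = 11.
K = |A + A| / |A| = 11/5 (already in lowest terms) ≈ 2.2000.
Reference: AP of size 5 gives K = 9/5 ≈ 1.8000; a fully generic set of size 5 gives K ≈ 3.0000.

|A| = 5, |A + A| = 11, K = 11/5.


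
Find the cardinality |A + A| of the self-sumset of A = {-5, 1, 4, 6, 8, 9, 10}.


A + A = {a + a' : a, a' ∈ A}; |A| = 7.
General bounds: 2|A| - 1 ≤ |A + A| ≤ |A|(|A|+1)/2, i.e. 13 ≤ |A + A| ≤ 28.
Lower bound 2|A|-1 is attained iff A is an arithmetic progression.
Enumerate sums a + a' for a ≤ a' (symmetric, so this suffices):
a = -5: -5+-5=-10, -5+1=-4, -5+4=-1, -5+6=1, -5+8=3, -5+9=4, -5+10=5
a = 1: 1+1=2, 1+4=5, 1+6=7, 1+8=9, 1+9=10, 1+10=11
a = 4: 4+4=8, 4+6=10, 4+8=12, 4+9=13, 4+10=14
a = 6: 6+6=12, 6+8=14, 6+9=15, 6+10=16
a = 8: 8+8=16, 8+9=17, 8+10=18
a = 9: 9+9=18, 9+10=19
a = 10: 10+10=20
Distinct sums: {-10, -4, -1, 1, 2, 3, 4, 5, 7, 8, 9, 10, 11, 12, 13, 14, 15, 16, 17, 18, 19, 20}
|A + A| = 22

|A + A| = 22


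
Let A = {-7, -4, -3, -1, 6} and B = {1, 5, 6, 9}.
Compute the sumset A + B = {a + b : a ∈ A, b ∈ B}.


A + B = {a + b : a ∈ A, b ∈ B}.
Enumerate all |A|·|B| = 5·4 = 20 pairs (a, b) and collect distinct sums.
a = -7: -7+1=-6, -7+5=-2, -7+6=-1, -7+9=2
a = -4: -4+1=-3, -4+5=1, -4+6=2, -4+9=5
a = -3: -3+1=-2, -3+5=2, -3+6=3, -3+9=6
a = -1: -1+1=0, -1+5=4, -1+6=5, -1+9=8
a = 6: 6+1=7, 6+5=11, 6+6=12, 6+9=15
Collecting distinct sums: A + B = {-6, -3, -2, -1, 0, 1, 2, 3, 4, 5, 6, 7, 8, 11, 12, 15}
|A + B| = 16

A + B = {-6, -3, -2, -1, 0, 1, 2, 3, 4, 5, 6, 7, 8, 11, 12, 15}


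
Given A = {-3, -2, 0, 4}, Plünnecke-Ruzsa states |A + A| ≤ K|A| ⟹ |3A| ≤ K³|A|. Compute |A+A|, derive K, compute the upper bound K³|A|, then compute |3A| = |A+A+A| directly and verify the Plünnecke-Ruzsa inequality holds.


|A| = 4.
Step 1: Compute A + A by enumerating all 16 pairs.
A + A = {-6, -5, -4, -3, -2, 0, 1, 2, 4, 8}, so |A + A| = 10.
Step 2: Doubling constant K = |A + A|/|A| = 10/4 = 10/4 ≈ 2.5000.
Step 3: Plünnecke-Ruzsa gives |3A| ≤ K³·|A| = (2.5000)³ · 4 ≈ 62.5000.
Step 4: Compute 3A = A + A + A directly by enumerating all triples (a,b,c) ∈ A³; |3A| = 17.
Step 5: Check 17 ≤ 62.5000? Yes ✓.

K = 10/4, Plünnecke-Ruzsa bound K³|A| ≈ 62.5000, |3A| = 17, inequality holds.


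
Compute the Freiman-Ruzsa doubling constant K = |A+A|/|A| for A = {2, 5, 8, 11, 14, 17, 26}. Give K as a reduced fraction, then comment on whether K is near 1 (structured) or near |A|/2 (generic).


|A| = 7.
Compute A + A by enumerating all 49 pairs.
A + A = {4, 7, 10, 13, 16, 19, 22, 25, 28, 31, 34, 37, 40, 43, 52}, so |A + A| = 15.
K = |A + A| / |A| = 15/7 (already in lowest terms) ≈ 2.1429.
Reference: AP of size 7 gives K = 13/7 ≈ 1.8571; a fully generic set of size 7 gives K ≈ 4.0000.

|A| = 7, |A + A| = 15, K = 15/7.


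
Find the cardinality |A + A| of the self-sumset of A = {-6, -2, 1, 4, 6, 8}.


A + A = {a + a' : a, a' ∈ A}; |A| = 6.
General bounds: 2|A| - 1 ≤ |A + A| ≤ |A|(|A|+1)/2, i.e. 11 ≤ |A + A| ≤ 21.
Lower bound 2|A|-1 is attained iff A is an arithmetic progression.
Enumerate sums a + a' for a ≤ a' (symmetric, so this suffices):
a = -6: -6+-6=-12, -6+-2=-8, -6+1=-5, -6+4=-2, -6+6=0, -6+8=2
a = -2: -2+-2=-4, -2+1=-1, -2+4=2, -2+6=4, -2+8=6
a = 1: 1+1=2, 1+4=5, 1+6=7, 1+8=9
a = 4: 4+4=8, 4+6=10, 4+8=12
a = 6: 6+6=12, 6+8=14
a = 8: 8+8=16
Distinct sums: {-12, -8, -5, -4, -2, -1, 0, 2, 4, 5, 6, 7, 8, 9, 10, 12, 14, 16}
|A + A| = 18

|A + A| = 18


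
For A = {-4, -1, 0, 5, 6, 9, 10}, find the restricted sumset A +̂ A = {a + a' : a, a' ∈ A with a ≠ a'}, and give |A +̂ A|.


Restricted sumset: A +̂ A = {a + a' : a ∈ A, a' ∈ A, a ≠ a'}.
Equivalently, take A + A and drop any sum 2a that is achievable ONLY as a + a for a ∈ A (i.e. sums representable only with equal summands).
Enumerate pairs (a, a') with a < a' (symmetric, so each unordered pair gives one sum; this covers all a ≠ a'):
  -4 + -1 = -5
  -4 + 0 = -4
  -4 + 5 = 1
  -4 + 6 = 2
  -4 + 9 = 5
  -4 + 10 = 6
  -1 + 0 = -1
  -1 + 5 = 4
  -1 + 6 = 5
  -1 + 9 = 8
  -1 + 10 = 9
  0 + 5 = 5
  0 + 6 = 6
  0 + 9 = 9
  0 + 10 = 10
  5 + 6 = 11
  5 + 9 = 14
  5 + 10 = 15
  6 + 9 = 15
  6 + 10 = 16
  9 + 10 = 19
Collected distinct sums: {-5, -4, -1, 1, 2, 4, 5, 6, 8, 9, 10, 11, 14, 15, 16, 19}
|A +̂ A| = 16
(Reference bound: |A +̂ A| ≥ 2|A| - 3 for |A| ≥ 2, with |A| = 7 giving ≥ 11.)

|A +̂ A| = 16


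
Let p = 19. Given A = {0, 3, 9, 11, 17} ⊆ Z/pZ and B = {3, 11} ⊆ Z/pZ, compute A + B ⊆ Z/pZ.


Work in Z/19Z: reduce every sum a + b modulo 19.
Enumerate all 10 pairs:
a = 0: 0+3=3, 0+11=11
a = 3: 3+3=6, 3+11=14
a = 9: 9+3=12, 9+11=1
a = 11: 11+3=14, 11+11=3
a = 17: 17+3=1, 17+11=9
Distinct residues collected: {1, 3, 6, 9, 11, 12, 14}
|A + B| = 7 (out of 19 total residues).

A + B = {1, 3, 6, 9, 11, 12, 14}


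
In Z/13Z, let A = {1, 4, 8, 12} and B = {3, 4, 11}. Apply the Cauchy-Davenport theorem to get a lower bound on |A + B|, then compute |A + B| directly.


Cauchy-Davenport: |A + B| ≥ min(p, |A| + |B| - 1) for A, B nonempty in Z/pZ.
|A| = 4, |B| = 3, p = 13.
CD lower bound = min(13, 4 + 3 - 1) = min(13, 6) = 6.
Compute A + B mod 13 directly:
a = 1: 1+3=4, 1+4=5, 1+11=12
a = 4: 4+3=7, 4+4=8, 4+11=2
a = 8: 8+3=11, 8+4=12, 8+11=6
a = 12: 12+3=2, 12+4=3, 12+11=10
A + B = {2, 3, 4, 5, 6, 7, 8, 10, 11, 12}, so |A + B| = 10.
Verify: 10 ≥ 6? Yes ✓.

CD lower bound = 6, actual |A + B| = 10.


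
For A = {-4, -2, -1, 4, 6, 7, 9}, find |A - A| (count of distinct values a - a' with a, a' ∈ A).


A - A = {a - a' : a, a' ∈ A}; |A| = 7.
Bounds: 2|A|-1 ≤ |A - A| ≤ |A|² - |A| + 1, i.e. 13 ≤ |A - A| ≤ 43.
Note: 0 ∈ A - A always (from a - a). The set is symmetric: if d ∈ A - A then -d ∈ A - A.
Enumerate nonzero differences d = a - a' with a > a' (then include -d):
Positive differences: {1, 2, 3, 5, 6, 7, 8, 9, 10, 11, 13}
Full difference set: {0} ∪ (positive diffs) ∪ (negative diffs).
|A - A| = 1 + 2·11 = 23 (matches direct enumeration: 23).

|A - A| = 23


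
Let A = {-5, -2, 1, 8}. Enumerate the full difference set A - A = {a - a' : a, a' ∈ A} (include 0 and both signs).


A - A = {a - a' : a, a' ∈ A}.
Compute a - a' for each ordered pair (a, a'):
a = -5: -5--5=0, -5--2=-3, -5-1=-6, -5-8=-13
a = -2: -2--5=3, -2--2=0, -2-1=-3, -2-8=-10
a = 1: 1--5=6, 1--2=3, 1-1=0, 1-8=-7
a = 8: 8--5=13, 8--2=10, 8-1=7, 8-8=0
Collecting distinct values (and noting 0 appears from a-a):
A - A = {-13, -10, -7, -6, -3, 0, 3, 6, 7, 10, 13}
|A - A| = 11

A - A = {-13, -10, -7, -6, -3, 0, 3, 6, 7, 10, 13}


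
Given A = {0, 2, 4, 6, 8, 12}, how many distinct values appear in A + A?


A + A = {a + a' : a, a' ∈ A}; |A| = 6.
General bounds: 2|A| - 1 ≤ |A + A| ≤ |A|(|A|+1)/2, i.e. 11 ≤ |A + A| ≤ 21.
Lower bound 2|A|-1 is attained iff A is an arithmetic progression.
Enumerate sums a + a' for a ≤ a' (symmetric, so this suffices):
a = 0: 0+0=0, 0+2=2, 0+4=4, 0+6=6, 0+8=8, 0+12=12
a = 2: 2+2=4, 2+4=6, 2+6=8, 2+8=10, 2+12=14
a = 4: 4+4=8, 4+6=10, 4+8=12, 4+12=16
a = 6: 6+6=12, 6+8=14, 6+12=18
a = 8: 8+8=16, 8+12=20
a = 12: 12+12=24
Distinct sums: {0, 2, 4, 6, 8, 10, 12, 14, 16, 18, 20, 24}
|A + A| = 12

|A + A| = 12


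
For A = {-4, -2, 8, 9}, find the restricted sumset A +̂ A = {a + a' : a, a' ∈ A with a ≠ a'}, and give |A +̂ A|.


Restricted sumset: A +̂ A = {a + a' : a ∈ A, a' ∈ A, a ≠ a'}.
Equivalently, take A + A and drop any sum 2a that is achievable ONLY as a + a for a ∈ A (i.e. sums representable only with equal summands).
Enumerate pairs (a, a') with a < a' (symmetric, so each unordered pair gives one sum; this covers all a ≠ a'):
  -4 + -2 = -6
  -4 + 8 = 4
  -4 + 9 = 5
  -2 + 8 = 6
  -2 + 9 = 7
  8 + 9 = 17
Collected distinct sums: {-6, 4, 5, 6, 7, 17}
|A +̂ A| = 6
(Reference bound: |A +̂ A| ≥ 2|A| - 3 for |A| ≥ 2, with |A| = 4 giving ≥ 5.)

|A +̂ A| = 6


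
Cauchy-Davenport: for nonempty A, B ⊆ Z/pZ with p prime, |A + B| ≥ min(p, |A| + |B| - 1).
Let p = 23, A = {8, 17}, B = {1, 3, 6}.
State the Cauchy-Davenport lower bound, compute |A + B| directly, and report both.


Cauchy-Davenport: |A + B| ≥ min(p, |A| + |B| - 1) for A, B nonempty in Z/pZ.
|A| = 2, |B| = 3, p = 23.
CD lower bound = min(23, 2 + 3 - 1) = min(23, 4) = 4.
Compute A + B mod 23 directly:
a = 8: 8+1=9, 8+3=11, 8+6=14
a = 17: 17+1=18, 17+3=20, 17+6=0
A + B = {0, 9, 11, 14, 18, 20}, so |A + B| = 6.
Verify: 6 ≥ 4? Yes ✓.

CD lower bound = 4, actual |A + B| = 6.


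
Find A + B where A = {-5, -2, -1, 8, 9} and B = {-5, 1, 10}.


A + B = {a + b : a ∈ A, b ∈ B}.
Enumerate all |A|·|B| = 5·3 = 15 pairs (a, b) and collect distinct sums.
a = -5: -5+-5=-10, -5+1=-4, -5+10=5
a = -2: -2+-5=-7, -2+1=-1, -2+10=8
a = -1: -1+-5=-6, -1+1=0, -1+10=9
a = 8: 8+-5=3, 8+1=9, 8+10=18
a = 9: 9+-5=4, 9+1=10, 9+10=19
Collecting distinct sums: A + B = {-10, -7, -6, -4, -1, 0, 3, 4, 5, 8, 9, 10, 18, 19}
|A + B| = 14

A + B = {-10, -7, -6, -4, -1, 0, 3, 4, 5, 8, 9, 10, 18, 19}


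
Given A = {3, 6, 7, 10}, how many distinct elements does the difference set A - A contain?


A - A = {a - a' : a, a' ∈ A}; |A| = 4.
Bounds: 2|A|-1 ≤ |A - A| ≤ |A|² - |A| + 1, i.e. 7 ≤ |A - A| ≤ 13.
Note: 0 ∈ A - A always (from a - a). The set is symmetric: if d ∈ A - A then -d ∈ A - A.
Enumerate nonzero differences d = a - a' with a > a' (then include -d):
Positive differences: {1, 3, 4, 7}
Full difference set: {0} ∪ (positive diffs) ∪ (negative diffs).
|A - A| = 1 + 2·4 = 9 (matches direct enumeration: 9).

|A - A| = 9


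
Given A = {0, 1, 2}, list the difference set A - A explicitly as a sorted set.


A - A = {a - a' : a, a' ∈ A}.
Compute a - a' for each ordered pair (a, a'):
a = 0: 0-0=0, 0-1=-1, 0-2=-2
a = 1: 1-0=1, 1-1=0, 1-2=-1
a = 2: 2-0=2, 2-1=1, 2-2=0
Collecting distinct values (and noting 0 appears from a-a):
A - A = {-2, -1, 0, 1, 2}
|A - A| = 5

A - A = {-2, -1, 0, 1, 2}


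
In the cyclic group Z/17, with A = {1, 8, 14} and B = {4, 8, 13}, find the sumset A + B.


Work in Z/17Z: reduce every sum a + b modulo 17.
Enumerate all 9 pairs:
a = 1: 1+4=5, 1+8=9, 1+13=14
a = 8: 8+4=12, 8+8=16, 8+13=4
a = 14: 14+4=1, 14+8=5, 14+13=10
Distinct residues collected: {1, 4, 5, 9, 10, 12, 14, 16}
|A + B| = 8 (out of 17 total residues).

A + B = {1, 4, 5, 9, 10, 12, 14, 16}


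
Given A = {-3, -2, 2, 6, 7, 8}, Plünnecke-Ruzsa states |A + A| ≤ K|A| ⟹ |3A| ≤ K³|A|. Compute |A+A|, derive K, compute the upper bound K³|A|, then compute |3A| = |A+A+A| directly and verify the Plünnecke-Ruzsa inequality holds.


|A| = 6.
Step 1: Compute A + A by enumerating all 36 pairs.
A + A = {-6, -5, -4, -1, 0, 3, 4, 5, 6, 8, 9, 10, 12, 13, 14, 15, 16}, so |A + A| = 17.
Step 2: Doubling constant K = |A + A|/|A| = 17/6 = 17/6 ≈ 2.8333.
Step 3: Plünnecke-Ruzsa gives |3A| ≤ K³·|A| = (2.8333)³ · 6 ≈ 136.4722.
Step 4: Compute 3A = A + A + A directly by enumerating all triples (a,b,c) ∈ A³; |3A| = 32.
Step 5: Check 32 ≤ 136.4722? Yes ✓.

K = 17/6, Plünnecke-Ruzsa bound K³|A| ≈ 136.4722, |3A| = 32, inequality holds.


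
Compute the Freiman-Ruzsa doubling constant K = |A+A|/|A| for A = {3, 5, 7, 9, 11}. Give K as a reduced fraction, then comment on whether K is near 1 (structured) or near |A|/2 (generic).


|A| = 5.
Compute A + A by enumerating all 25 pairs.
A + A = {6, 8, 10, 12, 14, 16, 18, 20, 22}, so |A + A| = 9.
K = |A + A| / |A| = 9/5 (already in lowest terms) ≈ 1.8000.
Reference: AP of size 5 gives K = 9/5 ≈ 1.8000; a fully generic set of size 5 gives K ≈ 3.0000.

|A| = 5, |A + A| = 9, K = 9/5.


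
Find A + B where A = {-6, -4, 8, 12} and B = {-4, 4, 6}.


A + B = {a + b : a ∈ A, b ∈ B}.
Enumerate all |A|·|B| = 4·3 = 12 pairs (a, b) and collect distinct sums.
a = -6: -6+-4=-10, -6+4=-2, -6+6=0
a = -4: -4+-4=-8, -4+4=0, -4+6=2
a = 8: 8+-4=4, 8+4=12, 8+6=14
a = 12: 12+-4=8, 12+4=16, 12+6=18
Collecting distinct sums: A + B = {-10, -8, -2, 0, 2, 4, 8, 12, 14, 16, 18}
|A + B| = 11

A + B = {-10, -8, -2, 0, 2, 4, 8, 12, 14, 16, 18}


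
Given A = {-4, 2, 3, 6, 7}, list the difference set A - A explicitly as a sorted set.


A - A = {a - a' : a, a' ∈ A}.
Compute a - a' for each ordered pair (a, a'):
a = -4: -4--4=0, -4-2=-6, -4-3=-7, -4-6=-10, -4-7=-11
a = 2: 2--4=6, 2-2=0, 2-3=-1, 2-6=-4, 2-7=-5
a = 3: 3--4=7, 3-2=1, 3-3=0, 3-6=-3, 3-7=-4
a = 6: 6--4=10, 6-2=4, 6-3=3, 6-6=0, 6-7=-1
a = 7: 7--4=11, 7-2=5, 7-3=4, 7-6=1, 7-7=0
Collecting distinct values (and noting 0 appears from a-a):
A - A = {-11, -10, -7, -6, -5, -4, -3, -1, 0, 1, 3, 4, 5, 6, 7, 10, 11}
|A - A| = 17

A - A = {-11, -10, -7, -6, -5, -4, -3, -1, 0, 1, 3, 4, 5, 6, 7, 10, 11}


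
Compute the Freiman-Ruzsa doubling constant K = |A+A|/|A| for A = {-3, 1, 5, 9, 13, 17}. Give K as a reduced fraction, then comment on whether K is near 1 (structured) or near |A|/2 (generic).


|A| = 6.
Compute A + A by enumerating all 36 pairs.
A + A = {-6, -2, 2, 6, 10, 14, 18, 22, 26, 30, 34}, so |A + A| = 11.
K = |A + A| / |A| = 11/6 (already in lowest terms) ≈ 1.8333.
Reference: AP of size 6 gives K = 11/6 ≈ 1.8333; a fully generic set of size 6 gives K ≈ 3.5000.

|A| = 6, |A + A| = 11, K = 11/6.


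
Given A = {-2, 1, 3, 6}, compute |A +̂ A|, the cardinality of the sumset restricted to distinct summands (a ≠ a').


Restricted sumset: A +̂ A = {a + a' : a ∈ A, a' ∈ A, a ≠ a'}.
Equivalently, take A + A and drop any sum 2a that is achievable ONLY as a + a for a ∈ A (i.e. sums representable only with equal summands).
Enumerate pairs (a, a') with a < a' (symmetric, so each unordered pair gives one sum; this covers all a ≠ a'):
  -2 + 1 = -1
  -2 + 3 = 1
  -2 + 6 = 4
  1 + 3 = 4
  1 + 6 = 7
  3 + 6 = 9
Collected distinct sums: {-1, 1, 4, 7, 9}
|A +̂ A| = 5
(Reference bound: |A +̂ A| ≥ 2|A| - 3 for |A| ≥ 2, with |A| = 4 giving ≥ 5.)

|A +̂ A| = 5


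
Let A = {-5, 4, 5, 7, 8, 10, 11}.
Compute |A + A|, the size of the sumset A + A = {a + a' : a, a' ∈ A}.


A + A = {a + a' : a, a' ∈ A}; |A| = 7.
General bounds: 2|A| - 1 ≤ |A + A| ≤ |A|(|A|+1)/2, i.e. 13 ≤ |A + A| ≤ 28.
Lower bound 2|A|-1 is attained iff A is an arithmetic progression.
Enumerate sums a + a' for a ≤ a' (symmetric, so this suffices):
a = -5: -5+-5=-10, -5+4=-1, -5+5=0, -5+7=2, -5+8=3, -5+10=5, -5+11=6
a = 4: 4+4=8, 4+5=9, 4+7=11, 4+8=12, 4+10=14, 4+11=15
a = 5: 5+5=10, 5+7=12, 5+8=13, 5+10=15, 5+11=16
a = 7: 7+7=14, 7+8=15, 7+10=17, 7+11=18
a = 8: 8+8=16, 8+10=18, 8+11=19
a = 10: 10+10=20, 10+11=21
a = 11: 11+11=22
Distinct sums: {-10, -1, 0, 2, 3, 5, 6, 8, 9, 10, 11, 12, 13, 14, 15, 16, 17, 18, 19, 20, 21, 22}
|A + A| = 22

|A + A| = 22


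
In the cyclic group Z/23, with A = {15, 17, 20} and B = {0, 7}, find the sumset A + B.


Work in Z/23Z: reduce every sum a + b modulo 23.
Enumerate all 6 pairs:
a = 15: 15+0=15, 15+7=22
a = 17: 17+0=17, 17+7=1
a = 20: 20+0=20, 20+7=4
Distinct residues collected: {1, 4, 15, 17, 20, 22}
|A + B| = 6 (out of 23 total residues).

A + B = {1, 4, 15, 17, 20, 22}


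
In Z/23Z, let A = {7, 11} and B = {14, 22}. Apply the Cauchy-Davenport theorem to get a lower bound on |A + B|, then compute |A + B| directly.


Cauchy-Davenport: |A + B| ≥ min(p, |A| + |B| - 1) for A, B nonempty in Z/pZ.
|A| = 2, |B| = 2, p = 23.
CD lower bound = min(23, 2 + 2 - 1) = min(23, 3) = 3.
Compute A + B mod 23 directly:
a = 7: 7+14=21, 7+22=6
a = 11: 11+14=2, 11+22=10
A + B = {2, 6, 10, 21}, so |A + B| = 4.
Verify: 4 ≥ 3? Yes ✓.

CD lower bound = 3, actual |A + B| = 4.


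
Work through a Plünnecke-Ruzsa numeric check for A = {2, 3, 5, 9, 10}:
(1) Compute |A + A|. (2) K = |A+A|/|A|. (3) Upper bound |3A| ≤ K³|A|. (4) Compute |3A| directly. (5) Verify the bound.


|A| = 5.
Step 1: Compute A + A by enumerating all 25 pairs.
A + A = {4, 5, 6, 7, 8, 10, 11, 12, 13, 14, 15, 18, 19, 20}, so |A + A| = 14.
Step 2: Doubling constant K = |A + A|/|A| = 14/5 = 14/5 ≈ 2.8000.
Step 3: Plünnecke-Ruzsa gives |3A| ≤ K³·|A| = (2.8000)³ · 5 ≈ 109.7600.
Step 4: Compute 3A = A + A + A directly by enumerating all triples (a,b,c) ∈ A³; |3A| = 24.
Step 5: Check 24 ≤ 109.7600? Yes ✓.

K = 14/5, Plünnecke-Ruzsa bound K³|A| ≈ 109.7600, |3A| = 24, inequality holds.


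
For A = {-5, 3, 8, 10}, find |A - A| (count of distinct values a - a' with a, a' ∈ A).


A - A = {a - a' : a, a' ∈ A}; |A| = 4.
Bounds: 2|A|-1 ≤ |A - A| ≤ |A|² - |A| + 1, i.e. 7 ≤ |A - A| ≤ 13.
Note: 0 ∈ A - A always (from a - a). The set is symmetric: if d ∈ A - A then -d ∈ A - A.
Enumerate nonzero differences d = a - a' with a > a' (then include -d):
Positive differences: {2, 5, 7, 8, 13, 15}
Full difference set: {0} ∪ (positive diffs) ∪ (negative diffs).
|A - A| = 1 + 2·6 = 13 (matches direct enumeration: 13).

|A - A| = 13


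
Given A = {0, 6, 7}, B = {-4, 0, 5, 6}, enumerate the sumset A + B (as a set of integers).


A + B = {a + b : a ∈ A, b ∈ B}.
Enumerate all |A|·|B| = 3·4 = 12 pairs (a, b) and collect distinct sums.
a = 0: 0+-4=-4, 0+0=0, 0+5=5, 0+6=6
a = 6: 6+-4=2, 6+0=6, 6+5=11, 6+6=12
a = 7: 7+-4=3, 7+0=7, 7+5=12, 7+6=13
Collecting distinct sums: A + B = {-4, 0, 2, 3, 5, 6, 7, 11, 12, 13}
|A + B| = 10

A + B = {-4, 0, 2, 3, 5, 6, 7, 11, 12, 13}


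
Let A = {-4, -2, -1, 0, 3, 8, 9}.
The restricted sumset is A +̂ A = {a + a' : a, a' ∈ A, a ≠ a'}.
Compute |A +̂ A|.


Restricted sumset: A +̂ A = {a + a' : a ∈ A, a' ∈ A, a ≠ a'}.
Equivalently, take A + A and drop any sum 2a that is achievable ONLY as a + a for a ∈ A (i.e. sums representable only with equal summands).
Enumerate pairs (a, a') with a < a' (symmetric, so each unordered pair gives one sum; this covers all a ≠ a'):
  -4 + -2 = -6
  -4 + -1 = -5
  -4 + 0 = -4
  -4 + 3 = -1
  -4 + 8 = 4
  -4 + 9 = 5
  -2 + -1 = -3
  -2 + 0 = -2
  -2 + 3 = 1
  -2 + 8 = 6
  -2 + 9 = 7
  -1 + 0 = -1
  -1 + 3 = 2
  -1 + 8 = 7
  -1 + 9 = 8
  0 + 3 = 3
  0 + 8 = 8
  0 + 9 = 9
  3 + 8 = 11
  3 + 9 = 12
  8 + 9 = 17
Collected distinct sums: {-6, -5, -4, -3, -2, -1, 1, 2, 3, 4, 5, 6, 7, 8, 9, 11, 12, 17}
|A +̂ A| = 18
(Reference bound: |A +̂ A| ≥ 2|A| - 3 for |A| ≥ 2, with |A| = 7 giving ≥ 11.)

|A +̂ A| = 18


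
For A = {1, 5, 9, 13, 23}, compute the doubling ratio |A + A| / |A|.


|A| = 5.
Compute A + A by enumerating all 25 pairs.
A + A = {2, 6, 10, 14, 18, 22, 24, 26, 28, 32, 36, 46}, so |A + A| = 12.
K = |A + A| / |A| = 12/5 (already in lowest terms) ≈ 2.4000.
Reference: AP of size 5 gives K = 9/5 ≈ 1.8000; a fully generic set of size 5 gives K ≈ 3.0000.

|A| = 5, |A + A| = 12, K = 12/5.


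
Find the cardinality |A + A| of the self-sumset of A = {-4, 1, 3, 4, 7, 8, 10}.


A + A = {a + a' : a, a' ∈ A}; |A| = 7.
General bounds: 2|A| - 1 ≤ |A + A| ≤ |A|(|A|+1)/2, i.e. 13 ≤ |A + A| ≤ 28.
Lower bound 2|A|-1 is attained iff A is an arithmetic progression.
Enumerate sums a + a' for a ≤ a' (symmetric, so this suffices):
a = -4: -4+-4=-8, -4+1=-3, -4+3=-1, -4+4=0, -4+7=3, -4+8=4, -4+10=6
a = 1: 1+1=2, 1+3=4, 1+4=5, 1+7=8, 1+8=9, 1+10=11
a = 3: 3+3=6, 3+4=7, 3+7=10, 3+8=11, 3+10=13
a = 4: 4+4=8, 4+7=11, 4+8=12, 4+10=14
a = 7: 7+7=14, 7+8=15, 7+10=17
a = 8: 8+8=16, 8+10=18
a = 10: 10+10=20
Distinct sums: {-8, -3, -1, 0, 2, 3, 4, 5, 6, 7, 8, 9, 10, 11, 12, 13, 14, 15, 16, 17, 18, 20}
|A + A| = 22

|A + A| = 22


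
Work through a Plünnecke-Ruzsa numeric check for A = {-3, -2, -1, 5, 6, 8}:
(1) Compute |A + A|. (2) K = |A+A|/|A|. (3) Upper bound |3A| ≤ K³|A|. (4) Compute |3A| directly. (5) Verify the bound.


|A| = 6.
Step 1: Compute A + A by enumerating all 36 pairs.
A + A = {-6, -5, -4, -3, -2, 2, 3, 4, 5, 6, 7, 10, 11, 12, 13, 14, 16}, so |A + A| = 17.
Step 2: Doubling constant K = |A + A|/|A| = 17/6 = 17/6 ≈ 2.8333.
Step 3: Plünnecke-Ruzsa gives |3A| ≤ K³·|A| = (2.8333)³ · 6 ≈ 136.4722.
Step 4: Compute 3A = A + A + A directly by enumerating all triples (a,b,c) ∈ A³; |3A| = 32.
Step 5: Check 32 ≤ 136.4722? Yes ✓.

K = 17/6, Plünnecke-Ruzsa bound K³|A| ≈ 136.4722, |3A| = 32, inequality holds.


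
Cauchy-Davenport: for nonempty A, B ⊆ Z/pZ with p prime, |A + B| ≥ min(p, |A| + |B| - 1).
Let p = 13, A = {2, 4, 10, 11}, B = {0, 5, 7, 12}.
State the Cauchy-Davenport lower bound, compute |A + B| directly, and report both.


Cauchy-Davenport: |A + B| ≥ min(p, |A| + |B| - 1) for A, B nonempty in Z/pZ.
|A| = 4, |B| = 4, p = 13.
CD lower bound = min(13, 4 + 4 - 1) = min(13, 7) = 7.
Compute A + B mod 13 directly:
a = 2: 2+0=2, 2+5=7, 2+7=9, 2+12=1
a = 4: 4+0=4, 4+5=9, 4+7=11, 4+12=3
a = 10: 10+0=10, 10+5=2, 10+7=4, 10+12=9
a = 11: 11+0=11, 11+5=3, 11+7=5, 11+12=10
A + B = {1, 2, 3, 4, 5, 7, 9, 10, 11}, so |A + B| = 9.
Verify: 9 ≥ 7? Yes ✓.

CD lower bound = 7, actual |A + B| = 9.


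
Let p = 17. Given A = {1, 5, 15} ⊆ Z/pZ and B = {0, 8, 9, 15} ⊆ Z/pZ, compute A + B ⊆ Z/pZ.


Work in Z/17Z: reduce every sum a + b modulo 17.
Enumerate all 12 pairs:
a = 1: 1+0=1, 1+8=9, 1+9=10, 1+15=16
a = 5: 5+0=5, 5+8=13, 5+9=14, 5+15=3
a = 15: 15+0=15, 15+8=6, 15+9=7, 15+15=13
Distinct residues collected: {1, 3, 5, 6, 7, 9, 10, 13, 14, 15, 16}
|A + B| = 11 (out of 17 total residues).

A + B = {1, 3, 5, 6, 7, 9, 10, 13, 14, 15, 16}


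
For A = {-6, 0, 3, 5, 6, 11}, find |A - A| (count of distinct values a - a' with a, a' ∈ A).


A - A = {a - a' : a, a' ∈ A}; |A| = 6.
Bounds: 2|A|-1 ≤ |A - A| ≤ |A|² - |A| + 1, i.e. 11 ≤ |A - A| ≤ 31.
Note: 0 ∈ A - A always (from a - a). The set is symmetric: if d ∈ A - A then -d ∈ A - A.
Enumerate nonzero differences d = a - a' with a > a' (then include -d):
Positive differences: {1, 2, 3, 5, 6, 8, 9, 11, 12, 17}
Full difference set: {0} ∪ (positive diffs) ∪ (negative diffs).
|A - A| = 1 + 2·10 = 21 (matches direct enumeration: 21).

|A - A| = 21


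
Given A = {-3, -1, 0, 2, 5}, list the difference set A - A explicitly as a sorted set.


A - A = {a - a' : a, a' ∈ A}.
Compute a - a' for each ordered pair (a, a'):
a = -3: -3--3=0, -3--1=-2, -3-0=-3, -3-2=-5, -3-5=-8
a = -1: -1--3=2, -1--1=0, -1-0=-1, -1-2=-3, -1-5=-6
a = 0: 0--3=3, 0--1=1, 0-0=0, 0-2=-2, 0-5=-5
a = 2: 2--3=5, 2--1=3, 2-0=2, 2-2=0, 2-5=-3
a = 5: 5--3=8, 5--1=6, 5-0=5, 5-2=3, 5-5=0
Collecting distinct values (and noting 0 appears from a-a):
A - A = {-8, -6, -5, -3, -2, -1, 0, 1, 2, 3, 5, 6, 8}
|A - A| = 13

A - A = {-8, -6, -5, -3, -2, -1, 0, 1, 2, 3, 5, 6, 8}
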